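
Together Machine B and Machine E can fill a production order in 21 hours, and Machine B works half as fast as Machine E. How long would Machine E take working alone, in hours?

63/2 hours

Let Machine E's rate be r; then Machine B's rate is (1/2)r, so together (1/2 + 1)r = (3/2)r = 1/21.
Thus r = 2/63 per hour.
Machine E alone: 63/2 hours; Machine B alone: 63 hours.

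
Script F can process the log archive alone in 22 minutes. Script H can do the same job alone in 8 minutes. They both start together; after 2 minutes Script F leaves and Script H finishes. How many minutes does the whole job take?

80/11 minutes

In the first 2 minutes the combined rate is 15/88, so 15/44 of the job is done, leaving 29/44.
After Script F leaves the rate is 1/8 per minute; the remaining 29/44 takes 58/11 minutes.
Total = 2 + 58/11 = 80/11 minutes.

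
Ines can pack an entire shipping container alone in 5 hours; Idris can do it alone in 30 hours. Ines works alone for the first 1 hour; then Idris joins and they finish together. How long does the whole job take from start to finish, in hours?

In 1 hour Ines does 1/5 of the job, leaving 4/5.
Ines and Idris together work at 7/30 per hour, so finishing takes 4/5 ÷ 7/30 = 24/7 hours.
Total time = 1 + 24/7 = 31/7 hours.

31/7 hours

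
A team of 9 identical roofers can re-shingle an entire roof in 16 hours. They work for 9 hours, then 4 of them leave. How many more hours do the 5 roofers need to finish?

One roofer does 1/144 of the job per hour.
After 9 hours with 9 roofers, 9/16 is done (7/16 left).
With 5 roofers the rate is 5/144, so the rest takes 7/16 ÷ 5/144 = 63/5 hours.

63/5 hours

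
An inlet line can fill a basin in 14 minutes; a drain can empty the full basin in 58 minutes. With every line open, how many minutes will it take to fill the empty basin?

Net rate = 1/14 − 1/58 = (29 − 7)/406 = 22/406 = 11/203 per minute.
Filling time = 1 ÷ (11/203) = 203/11 minutes.

203/11 minutes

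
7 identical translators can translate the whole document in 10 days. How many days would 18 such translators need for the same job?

35/9 days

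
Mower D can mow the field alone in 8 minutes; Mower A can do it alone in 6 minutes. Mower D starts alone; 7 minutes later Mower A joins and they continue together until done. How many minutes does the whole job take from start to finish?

52/7 minutes

In 7 minutes Mower D does 7/8 of the job, leaving 1/8.
Mower D and Mower A together work at 7/24 per minute, so finishing takes 1/8 ÷ 7/24 = 3/7 minutes.
Total time = 7 + 3/7 = 52/7 minutes.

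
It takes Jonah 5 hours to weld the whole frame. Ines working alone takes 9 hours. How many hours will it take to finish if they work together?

45/14 hours

Combined rate: 1/5 + 1/9 = (9 + 5)/45 = 14/45 per hour.
Time = 1 ÷ (14/45) = 45/14 hours.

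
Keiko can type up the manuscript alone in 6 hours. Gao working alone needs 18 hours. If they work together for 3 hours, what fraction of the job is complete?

Combined rate: 1/6 + 1/18 = (3 + 1)/18 = 4/18 = 2/9 per hour.
In 3 hours they complete 3·2/9 = 2/3 of the job.

2/3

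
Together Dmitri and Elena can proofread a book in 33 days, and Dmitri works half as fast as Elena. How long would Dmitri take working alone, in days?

Let Elena's rate be r; then Dmitri's rate is (1/2)r, so together (1/2 + 1)r = (3/2)r = 1/33.
Thus r = 2/99 per day.
Elena alone: 99/2 days; Dmitri alone: 99 days.

99 days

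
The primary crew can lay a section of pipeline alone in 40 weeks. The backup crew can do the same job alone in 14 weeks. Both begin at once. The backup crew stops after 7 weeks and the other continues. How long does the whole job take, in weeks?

In the first 7 weeks the combined rate is 27/280, so 27/40 of the job is done, leaving 13/40.
After the backup crew leaves the rate is 1/40 per week; the remaining 13/40 takes 13 weeks.
Total = 7 + 13 = 20 weeks.

20 weeks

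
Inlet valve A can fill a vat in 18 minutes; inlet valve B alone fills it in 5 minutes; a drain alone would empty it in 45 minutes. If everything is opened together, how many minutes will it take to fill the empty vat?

Net rate = 1/18 + 1/5 − 1/45 = (5 + 18 − 2)/90 = 21/90 = 7/30 per minute.
Filling time = 1 ÷ (7/30) = 30/7 minutes.

30/7 minutes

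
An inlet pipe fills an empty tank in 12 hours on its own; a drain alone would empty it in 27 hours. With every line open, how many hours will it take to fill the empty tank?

Net rate = 1/12 − 1/27 = (9 − 4)/108 = 5/108 per hour.
Filling time = 1 ÷ (5/108) = 108/5 hours.

108/5 hours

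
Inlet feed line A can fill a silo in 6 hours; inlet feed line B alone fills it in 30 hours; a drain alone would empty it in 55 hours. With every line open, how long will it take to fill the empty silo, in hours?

11/2 hours

Net rate = 1/6 + 1/30 − 1/55 = (55 + 11 − 6)/330 = 60/330 = 2/11 per hour.
Filling time = 1 ÷ (2/11) = 11/2 hours.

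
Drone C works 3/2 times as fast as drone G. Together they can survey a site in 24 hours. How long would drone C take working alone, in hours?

40 hours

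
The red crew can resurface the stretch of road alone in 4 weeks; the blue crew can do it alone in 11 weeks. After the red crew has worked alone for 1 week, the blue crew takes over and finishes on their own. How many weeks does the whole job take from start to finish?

In 1 week the red crew does 1/4 of the job, leaving 3/4.
The blue crew works at 1/11 per week, so finishing takes 3/4 ÷ 1/11 = 33/4 weeks.
Total time = 1 + 33/4 = 37/4 weeks.

37/4 weeks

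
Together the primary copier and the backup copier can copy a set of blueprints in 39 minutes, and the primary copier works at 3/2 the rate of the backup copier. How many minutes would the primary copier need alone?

Let the backup copier's rate be r; then the primary copier's rate is (3/2)r, so together (3/2 + 1)r = (5/2)r = 1/39.
Thus r = 2/195 per minute.
The backup copier alone: 195/2 minutes; the primary copier alone: 65 minutes.

65 minutes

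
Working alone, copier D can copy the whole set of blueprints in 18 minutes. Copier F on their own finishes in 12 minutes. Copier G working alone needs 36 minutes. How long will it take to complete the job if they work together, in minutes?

6 minutes

Combined rate: 1/18 + 1/12 + 1/36 = (2 + 3 + 1)/36 = 6/36 = 1/6 per minute.
Time = 1 ÷ (1/6) = 6 minutes.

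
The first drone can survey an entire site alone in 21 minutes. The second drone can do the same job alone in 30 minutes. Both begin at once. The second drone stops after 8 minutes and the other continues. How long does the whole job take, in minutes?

77/5 minutes

In the first 8 minutes the combined rate is 17/210, so 68/105 of the job is done, leaving 37/105.
After the second drone leaves the rate is 1/21 per minute; the remaining 37/105 takes 37/5 minutes.
Total = 8 + 37/5 = 77/5 minutes.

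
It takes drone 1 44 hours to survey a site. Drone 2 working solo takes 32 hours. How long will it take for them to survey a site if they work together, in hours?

352/19 hours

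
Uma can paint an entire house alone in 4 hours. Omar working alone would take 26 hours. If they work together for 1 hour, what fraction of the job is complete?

15/52

Combined rate: 1/4 + 1/26 = (13 + 2)/52 = 15/52 per hour.
In 1 hour they complete 1·15/52 = 15/52 of the job.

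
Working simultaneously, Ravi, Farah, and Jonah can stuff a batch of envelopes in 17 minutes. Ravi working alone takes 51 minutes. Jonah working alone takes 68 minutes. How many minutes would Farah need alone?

204/5 minutes

Combined rate is 1/17 per minute.
Known contribution: 1/51 + 1/68 = (4 + 3)/204 = 7/204 per minute.
So Farah's rate is 1/17 − 7/204 = 5/204, meaning 204/5 minutes alone.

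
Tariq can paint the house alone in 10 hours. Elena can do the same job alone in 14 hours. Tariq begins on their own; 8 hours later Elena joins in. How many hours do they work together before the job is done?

7/6 hours

In the first 8 hours Tariq alone does 8/10 = 4/5 of the job, leaving 1/5.
Once everyone is working, combined rate: 1/10 + 1/14 = (7 + 5)/70 = 12/70 = 6/35 per hour.
Remaining 1/5 at 6/35 per hour takes 7/6 hours.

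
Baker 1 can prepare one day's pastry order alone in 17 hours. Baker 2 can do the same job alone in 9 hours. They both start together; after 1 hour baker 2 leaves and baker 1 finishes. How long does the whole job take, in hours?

136/9 hours

In the first 1 hour the combined rate is 26/153, so 26/153 of the job is done, leaving 127/153.
After baker 2 leaves the rate is 1/17 per hour; the remaining 127/153 takes 127/9 hours.
Total = 1 + 127/9 = 136/9 hours.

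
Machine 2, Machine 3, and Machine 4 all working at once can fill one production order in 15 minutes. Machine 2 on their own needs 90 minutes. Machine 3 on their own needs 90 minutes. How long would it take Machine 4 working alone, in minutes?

Combined rate is 1/15 per minute.
Known contribution: 1/90 + 1/90 = (1 + 1)/90 = 2/90 = 1/45 per minute.
So Machine 4's rate is 1/15 − 1/45 = 2/45, meaning 45/2 minutes alone.

45/2 minutes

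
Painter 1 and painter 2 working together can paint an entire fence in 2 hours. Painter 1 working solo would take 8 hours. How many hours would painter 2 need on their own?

8/3 hours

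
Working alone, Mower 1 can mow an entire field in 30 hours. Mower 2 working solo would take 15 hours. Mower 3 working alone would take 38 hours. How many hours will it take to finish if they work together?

95/12 hours

Combined rate: 1/30 + 1/15 + 1/38 = (19 + 38 + 15)/570 = 72/570 = 12/95 per hour.
Time = 1 ÷ (12/95) = 95/12 hours.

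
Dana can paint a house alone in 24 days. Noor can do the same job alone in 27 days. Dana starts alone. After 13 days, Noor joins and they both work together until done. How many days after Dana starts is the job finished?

320/17 days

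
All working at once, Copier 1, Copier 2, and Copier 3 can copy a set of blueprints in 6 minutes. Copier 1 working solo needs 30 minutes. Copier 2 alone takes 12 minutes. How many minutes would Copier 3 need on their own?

20 minutes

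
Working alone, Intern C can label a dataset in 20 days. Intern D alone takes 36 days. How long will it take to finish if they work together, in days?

Combined rate: 1/20 + 1/36 = (9 + 5)/180 = 14/180 = 7/90 per day.
Time = 1 ÷ (7/90) = 90/7 days.

90/7 days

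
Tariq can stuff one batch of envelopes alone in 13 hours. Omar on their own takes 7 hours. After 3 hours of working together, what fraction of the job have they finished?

60/91

Combined rate: 1/13 + 1/7 = (7 + 13)/91 = 20/91 per hour.
In 3 hours they complete 3·20/91 = 60/91 of the job.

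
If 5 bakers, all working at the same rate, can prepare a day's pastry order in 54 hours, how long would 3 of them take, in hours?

90 hours

Total work is 5·54 = 270 baker-hours.
With 3 bakers: 270/3 = 90 hours.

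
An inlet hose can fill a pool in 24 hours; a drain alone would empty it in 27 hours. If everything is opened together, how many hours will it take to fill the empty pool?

216 hours

Net rate = 1/24 − 1/27 = (9 − 8)/216 = 1/216 per hour.
Filling time = 1 ÷ (1/216) = 216 hours.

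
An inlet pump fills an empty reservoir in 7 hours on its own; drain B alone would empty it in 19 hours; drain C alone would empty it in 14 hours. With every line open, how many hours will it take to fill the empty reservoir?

Net rate = 1/7 − 1/19 − 1/14 = (38 − 14 − 19)/266 = 5/266 per hour.
Filling time = 1 ÷ (5/266) = 266/5 hours.

266/5 hours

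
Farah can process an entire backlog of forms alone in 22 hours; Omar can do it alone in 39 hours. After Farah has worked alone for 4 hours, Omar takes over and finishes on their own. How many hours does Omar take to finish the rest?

In 4 hours Farah does 4/22 = 2/11 of the job, leaving 9/11.
Omar works at 1/39 per hour, so finishing takes 9/11 ÷ 1/39 = 351/11 hours.

351/11 hours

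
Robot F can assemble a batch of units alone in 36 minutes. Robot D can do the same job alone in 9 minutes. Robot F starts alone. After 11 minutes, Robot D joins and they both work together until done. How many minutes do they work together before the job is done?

5 minutes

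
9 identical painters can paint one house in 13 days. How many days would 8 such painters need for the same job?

117/8 days

Total work is 9·13 = 117 painter-days.
With 8 painters: 117/8 days.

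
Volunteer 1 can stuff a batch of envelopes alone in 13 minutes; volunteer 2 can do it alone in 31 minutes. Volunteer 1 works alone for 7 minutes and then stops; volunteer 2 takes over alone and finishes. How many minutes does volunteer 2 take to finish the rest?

In 7 minutes volunteer 1 does 7/13 of the job, leaving 6/13.
Volunteer 2 works at 1/31 per minute, so finishing takes 6/13 ÷ 1/31 = 186/13 minutes.

186/13 minutes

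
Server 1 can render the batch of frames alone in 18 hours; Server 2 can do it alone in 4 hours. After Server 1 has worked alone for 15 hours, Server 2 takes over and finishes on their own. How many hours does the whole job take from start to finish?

47/3 hours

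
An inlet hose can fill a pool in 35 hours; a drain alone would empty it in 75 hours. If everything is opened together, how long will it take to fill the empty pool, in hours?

525/8 hours

Net rate = 1/35 − 1/75 = (15 − 7)/525 = 8/525 per hour.
Filling time = 1 ÷ (8/525) = 525/8 hours.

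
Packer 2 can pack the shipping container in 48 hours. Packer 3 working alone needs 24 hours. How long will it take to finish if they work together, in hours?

Combined rate: 1/48 + 1/24 = (1 + 2)/48 = 3/48 = 1/16 per hour.
Time = 1 ÷ (1/16) = 16 hours.

16 hours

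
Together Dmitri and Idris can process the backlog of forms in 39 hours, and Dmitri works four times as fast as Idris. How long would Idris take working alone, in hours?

195 hours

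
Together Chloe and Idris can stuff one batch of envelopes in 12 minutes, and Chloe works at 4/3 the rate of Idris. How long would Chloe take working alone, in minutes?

21 minutes

Let Idris's rate be r; then Chloe's rate is (4/3)r, so together (4/3 + 1)r = (7/3)r = 1/12.
Thus r = 1/28 per minute.
Idris alone: 28 minutes; Chloe alone: 21 minutes.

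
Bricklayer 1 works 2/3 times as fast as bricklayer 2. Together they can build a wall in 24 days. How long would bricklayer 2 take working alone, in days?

40 days

Let bricklayer 2's rate be r; then bricklayer 1's rate is (2/3)r, so together (2/3 + 1)r = (5/3)r = 1/24.
Thus r = 1/40 per day.
Bricklayer 2 alone: 40 days; bricklayer 1 alone: 60 days.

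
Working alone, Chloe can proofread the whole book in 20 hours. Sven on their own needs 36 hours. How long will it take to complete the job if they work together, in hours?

With two workers the combined time is the product over the sum: 20·36/(20+36) = 720/56 = 90/7 hours.

90/7 hours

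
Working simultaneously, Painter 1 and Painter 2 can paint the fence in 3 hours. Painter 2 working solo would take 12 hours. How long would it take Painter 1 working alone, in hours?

Combined rate is 1/3 per hour.
Known contribution: 1/12 per hour.
So Painter 1's rate is 1/3 − 1/12 = 1/4, meaning 4 hours alone.

4 hours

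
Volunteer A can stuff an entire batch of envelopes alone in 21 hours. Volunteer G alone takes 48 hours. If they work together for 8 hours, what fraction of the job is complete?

Combined rate: 1/21 + 1/48 = (16 + 7)/336 = 23/336 per hour.
In 8 hours they complete 8·23/336 = 23/42 of the job.

23/42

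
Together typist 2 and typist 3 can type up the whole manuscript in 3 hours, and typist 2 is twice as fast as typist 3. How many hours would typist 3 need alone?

Let typist 3's rate be r; then typist 2's rate is 2r, so together (2 + 1)r = 3r = 1/3.
Thus r = 1/9 per hour.
Typist 3 alone: 9 hours; typist 2 alone: 9/2 hours.

9 hours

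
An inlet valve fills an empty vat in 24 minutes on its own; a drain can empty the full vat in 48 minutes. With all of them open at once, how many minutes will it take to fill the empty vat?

Net rate = 1/24 − 1/48 = (2 − 1)/48 = 1/48 per minute.
Filling time = 1 ÷ (1/48) = 48 minutes.

48 minutes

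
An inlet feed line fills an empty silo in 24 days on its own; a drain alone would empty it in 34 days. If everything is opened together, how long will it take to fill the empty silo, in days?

408/5 days

Net rate = 1/24 − 1/34 = (17 − 12)/408 = 5/408 per day.
Filling time = 1 ÷ (5/408) = 408/5 days.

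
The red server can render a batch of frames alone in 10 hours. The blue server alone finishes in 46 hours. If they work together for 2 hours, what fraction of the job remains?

87/115

Combined rate: 1/10 + 1/46 = (23 + 5)/230 = 28/230 = 14/115 per hour.
In 2 hours they complete 2·14/115 = 28/115 of the job.
So 87/115 remains.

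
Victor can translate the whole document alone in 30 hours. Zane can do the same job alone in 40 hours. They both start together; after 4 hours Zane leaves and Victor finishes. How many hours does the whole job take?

27 hours

In the first 4 hours the combined rate is 7/120, so 7/30 of the job is done, leaving 23/30.
After Zane leaves the rate is 1/30 per hour; the remaining 23/30 takes 23 hours.
Total = 4 + 23 = 27 hours.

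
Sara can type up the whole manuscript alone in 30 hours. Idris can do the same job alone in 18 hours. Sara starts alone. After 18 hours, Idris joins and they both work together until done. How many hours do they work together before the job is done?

In the first 18 hours Sara alone does 18/30 = 3/5 of the job, leaving 2/5.
Once everyone is working, combined rate: 1/30 + 1/18 = (3 + 5)/90 = 8/90 = 4/45 per hour.
Remaining 2/5 at 4/45 per hour takes 9/2 hours.

9/2 hours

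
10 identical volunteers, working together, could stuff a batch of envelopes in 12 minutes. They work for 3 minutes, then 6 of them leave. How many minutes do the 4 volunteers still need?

45/2 minutes

One volunteer does 1/120 of the job per minute.
After 3 minutes with 10 volunteers, 1/4 is done (3/4 left).
With 4 volunteers the rate is 4/120 = 1/30, so the rest takes 3/4 ÷ 1/30 = 45/2 minutes.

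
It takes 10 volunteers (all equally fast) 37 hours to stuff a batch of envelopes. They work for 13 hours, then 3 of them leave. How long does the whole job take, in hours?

331/7 hours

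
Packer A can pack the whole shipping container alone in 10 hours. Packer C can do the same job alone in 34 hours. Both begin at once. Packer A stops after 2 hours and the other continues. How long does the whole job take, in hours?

136/5 hours

In the first 2 hours the combined rate is 11/85, so 22/85 of the job is done, leaving 63/85.
After Packer A leaves the rate is 1/34 per hour; the remaining 63/85 takes 126/5 hours.
Total = 2 + 126/5 = 136/5 hours.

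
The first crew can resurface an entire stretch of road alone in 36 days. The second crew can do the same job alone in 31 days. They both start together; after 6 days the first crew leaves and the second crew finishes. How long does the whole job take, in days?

In the first 6 days the combined rate is 67/1116, so 67/186 of the job is done, leaving 119/186.
After the first crew leaves the rate is 1/31 per day; the remaining 119/186 takes 119/6 days.
Total = 6 + 119/6 = 155/6 days.

155/6 days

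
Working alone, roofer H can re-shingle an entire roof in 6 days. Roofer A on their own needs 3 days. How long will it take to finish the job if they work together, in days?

2 days

Combined rate: 1/6 + 1/3 = (1 + 2)/6 = 3/6 = 1/2 per day.
Time = 1 ÷ (1/2) = 2 days.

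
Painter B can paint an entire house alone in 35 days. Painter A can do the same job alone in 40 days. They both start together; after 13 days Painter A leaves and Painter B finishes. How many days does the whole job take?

In the first 13 days the combined rate is 3/56, so 39/56 of the job is done, leaving 17/56.
After Painter A leaves the rate is 1/35 per day; the remaining 17/56 takes 85/8 days.
Total = 13 + 85/8 = 189/8 days.

189/8 days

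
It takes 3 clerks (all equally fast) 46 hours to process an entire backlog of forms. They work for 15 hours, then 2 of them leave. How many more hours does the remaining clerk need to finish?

93 hours

One clerk does 1/138 of the job per hour.
After 15 hours with 3 clerks, 15/46 is done (31/46 left).
With 1 clerk the rate is 1/138, so the rest takes 31/46 ÷ 1/138 = 93 hours.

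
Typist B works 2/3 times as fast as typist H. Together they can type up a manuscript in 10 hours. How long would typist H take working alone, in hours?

50/3 hours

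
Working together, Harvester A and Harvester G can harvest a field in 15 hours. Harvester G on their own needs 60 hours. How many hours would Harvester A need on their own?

Combined rate is 1/15 per hour.
Known contribution: 1/60 per hour.
So Harvester A's rate is 1/15 − 1/60 = 1/20, meaning 20 hours alone.

20 hours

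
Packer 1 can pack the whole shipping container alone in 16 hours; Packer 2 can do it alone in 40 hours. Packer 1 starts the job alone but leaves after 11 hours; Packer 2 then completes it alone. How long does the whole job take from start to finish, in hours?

In 11 hours Packer 1 does 11/16 of the job, leaving 5/16.
Packer 2 works at 1/40 per hour, so finishing takes 5/16 ÷ 1/40 = 25/2 hours.
Total time = 11 + 25/2 = 47/2 hours.

47/2 hours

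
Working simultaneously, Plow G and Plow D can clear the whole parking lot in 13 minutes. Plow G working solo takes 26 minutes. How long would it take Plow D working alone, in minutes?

Combined rate is 1/13 per minute.
Known contribution: 1/26 per minute.
So Plow D's rate is 1/13 − 1/26 = 1/26, meaning 26 minutes alone.

26 minutes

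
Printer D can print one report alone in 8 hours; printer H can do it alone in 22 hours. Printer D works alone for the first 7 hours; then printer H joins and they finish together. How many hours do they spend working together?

In 7 hours printer D does 7/8 of the job, leaving 1/8.
Printer D and printer H together work at 15/88 per hour, so finishing takes 1/8 ÷ 15/88 = 11/15 hours.

11/15 hours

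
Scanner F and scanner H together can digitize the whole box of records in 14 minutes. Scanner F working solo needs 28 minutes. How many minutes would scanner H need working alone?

28 minutes

Combined rate is 1/14 per minute.
Known contribution: 1/28 per minute.
So scanner H's rate is 1/14 − 1/28 = 1/28, meaning 28 minutes alone.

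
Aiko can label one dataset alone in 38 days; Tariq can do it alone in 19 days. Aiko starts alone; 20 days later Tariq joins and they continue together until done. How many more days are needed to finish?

6 days

In 20 days Aiko does 20/38 = 10/19 of the job, leaving 9/19.
Aiko and Tariq together work at 3/38 per day, so finishing takes 9/19 ÷ 3/38 = 6 days.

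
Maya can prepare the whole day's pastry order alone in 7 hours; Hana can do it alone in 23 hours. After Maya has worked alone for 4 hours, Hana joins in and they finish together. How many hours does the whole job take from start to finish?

63/10 hours

In 4 hours Maya does 4/7 of the job, leaving 3/7.
Maya and Hana together work at 30/161 per hour, so finishing takes 3/7 ÷ 30/161 = 23/10 hours.
Total time = 4 + 23/10 = 63/10 hours.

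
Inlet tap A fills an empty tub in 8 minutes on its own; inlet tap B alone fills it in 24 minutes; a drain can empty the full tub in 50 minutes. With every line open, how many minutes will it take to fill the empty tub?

Net rate = 1/8 + 1/24 − 1/50 = (75 + 25 − 12)/600 = 88/600 = 11/75 per minute.
Filling time = 1 ÷ (11/75) = 75/11 minutes.

75/11 minutes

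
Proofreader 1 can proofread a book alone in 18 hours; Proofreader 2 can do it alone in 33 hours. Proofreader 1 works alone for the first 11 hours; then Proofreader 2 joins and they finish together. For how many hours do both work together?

In 11 hours Proofreader 1 does 11/18 of the job, leaving 7/18.
Proofreader 1 and Proofreader 2 together work at 17/198 per hour, so finishing takes 7/18 ÷ 17/198 = 77/17 hours.

77/17 hours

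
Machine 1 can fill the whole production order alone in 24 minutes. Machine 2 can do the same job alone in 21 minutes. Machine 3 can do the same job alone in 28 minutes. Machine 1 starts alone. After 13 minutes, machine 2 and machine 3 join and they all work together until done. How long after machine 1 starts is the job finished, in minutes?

50/3 minutes

In the first 13 minutes machine 1 alone does 13/24 of the job, leaving 11/24.
Once everyone is working, combined rate: 1/24 + 1/21 + 1/28 = (7 + 8 + 6)/168 = 21/168 = 1/8 per minute.
Remaining 11/24 at 1/8 per minute takes 11/3 minutes.
Total from the start = 13 + 11/3 = 50/3 minutes.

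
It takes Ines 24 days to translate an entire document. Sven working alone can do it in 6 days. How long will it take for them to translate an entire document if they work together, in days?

24/5 days

With two workers the combined time is the product over the sum: 24·6/(24+6) = 144/30 = 24/5 days.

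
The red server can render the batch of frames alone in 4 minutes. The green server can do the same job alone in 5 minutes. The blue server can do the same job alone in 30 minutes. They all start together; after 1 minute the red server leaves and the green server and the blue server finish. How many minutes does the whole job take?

45/14 minutes

In the first 1 minute the combined rate is 29/60, so 29/60 of the job is done, leaving 31/60.
After the red server leaves the rate is 7/30 per minute; the remaining 31/60 takes 31/14 minutes.
Total = 1 + 31/14 = 45/14 minutes.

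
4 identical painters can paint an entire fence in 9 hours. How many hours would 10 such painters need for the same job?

18/5 hours

Total work is 4·9 = 36 painter-hours.
With 10 painters: 36/10 = 18/5 hours.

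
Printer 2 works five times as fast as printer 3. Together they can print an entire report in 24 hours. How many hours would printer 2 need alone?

Let printer 3's rate be r; then printer 2's rate is 5r, so together (5 + 1)r = 6r = 1/24.
Thus r = 1/144 per hour.
Printer 3 alone: 144 hours; printer 2 alone: 144/5 hours.

144/5 hours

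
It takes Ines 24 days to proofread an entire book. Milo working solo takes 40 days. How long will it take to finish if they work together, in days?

15 days

Combined rate: 1/24 + 1/40 = (5 + 3)/120 = 8/120 = 1/15 per day.
Time = 1 ÷ (1/15) = 15 days.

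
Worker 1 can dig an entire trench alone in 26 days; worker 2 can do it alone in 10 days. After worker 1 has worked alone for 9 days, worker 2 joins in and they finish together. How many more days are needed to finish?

In 9 days worker 1 does 9/26 of the job, leaving 17/26.
Worker 1 and worker 2 together work at 9/65 per day, so finishing takes 17/26 ÷ 9/65 = 85/18 days.

85/18 days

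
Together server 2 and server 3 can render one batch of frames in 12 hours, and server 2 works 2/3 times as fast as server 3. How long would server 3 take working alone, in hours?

Let server 3's rate be r; then server 2's rate is (2/3)r, so together (2/3 + 1)r = (5/3)r = 1/12.
Thus r = 1/20 per hour.
Server 3 alone: 20 hours; server 2 alone: 30 hours.

20 hours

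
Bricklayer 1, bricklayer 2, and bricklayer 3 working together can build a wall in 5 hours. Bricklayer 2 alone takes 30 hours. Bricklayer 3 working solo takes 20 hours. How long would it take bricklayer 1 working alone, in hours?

60/7 hours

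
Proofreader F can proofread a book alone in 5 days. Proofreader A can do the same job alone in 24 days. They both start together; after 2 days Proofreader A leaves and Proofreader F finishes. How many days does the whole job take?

55/12 days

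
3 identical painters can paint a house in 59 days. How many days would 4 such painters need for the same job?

177/4 days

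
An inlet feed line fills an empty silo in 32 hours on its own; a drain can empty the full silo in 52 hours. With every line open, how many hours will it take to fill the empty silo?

416/5 hours

Net rate = 1/32 − 1/52 = (13 − 8)/416 = 5/416 per hour.
Filling time = 1 ÷ (5/416) = 416/5 hours.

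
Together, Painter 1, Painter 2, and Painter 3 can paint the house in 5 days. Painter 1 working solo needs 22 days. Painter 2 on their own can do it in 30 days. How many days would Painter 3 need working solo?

Combined rate is 1/5 per day.
Known contribution: 1/22 + 1/30 = (15 + 11)/330 = 26/330 = 13/165 per day.
So Painter 3's rate is 1/5 − 13/165 = 4/33, meaning 33/4 days alone.

33/4 days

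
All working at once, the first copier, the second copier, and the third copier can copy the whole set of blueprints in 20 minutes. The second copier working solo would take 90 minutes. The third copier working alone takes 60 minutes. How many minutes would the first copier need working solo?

45 minutes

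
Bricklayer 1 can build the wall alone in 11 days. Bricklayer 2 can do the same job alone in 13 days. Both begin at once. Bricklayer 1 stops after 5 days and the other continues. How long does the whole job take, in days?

78/11 days

In the first 5 days the combined rate is 24/143, so 120/143 of the job is done, leaving 23/143.
After bricklayer 1 leaves the rate is 1/13 per day; the remaining 23/143 takes 23/11 days.
Total = 5 + 23/11 = 78/11 days.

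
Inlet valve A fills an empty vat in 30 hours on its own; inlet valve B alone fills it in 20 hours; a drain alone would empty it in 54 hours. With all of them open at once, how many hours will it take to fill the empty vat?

108/7 hours

Net rate = 1/30 + 1/20 − 1/54 = (18 + 27 − 10)/540 = 35/540 = 7/108 per hour.
Filling time = 1 ÷ (7/108) = 108/7 hours.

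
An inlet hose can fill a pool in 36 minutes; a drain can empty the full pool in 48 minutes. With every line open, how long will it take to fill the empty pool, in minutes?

Net rate = 1/36 − 1/48 = (4 − 3)/144 = 1/144 per minute.
Filling time = 1 ÷ (1/144) = 144 minutes.

144 minutes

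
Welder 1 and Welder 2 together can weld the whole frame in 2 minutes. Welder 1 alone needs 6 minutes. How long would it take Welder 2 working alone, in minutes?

Combined rate is 1/2 per minute.
Known contribution: 1/6 per minute.
So Welder 2's rate is 1/2 − 1/6 = 1/3, meaning 3 minutes alone.

3 minutes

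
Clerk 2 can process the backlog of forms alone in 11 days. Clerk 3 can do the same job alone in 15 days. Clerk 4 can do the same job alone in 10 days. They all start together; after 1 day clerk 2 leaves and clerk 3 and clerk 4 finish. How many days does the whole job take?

60/11 days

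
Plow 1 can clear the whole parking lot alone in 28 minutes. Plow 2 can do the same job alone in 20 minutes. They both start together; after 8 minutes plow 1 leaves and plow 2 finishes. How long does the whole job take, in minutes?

100/7 minutes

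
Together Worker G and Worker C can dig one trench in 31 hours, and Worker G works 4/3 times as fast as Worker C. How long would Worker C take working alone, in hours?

217/3 hours

Let Worker C's rate be r; then Worker G's rate is (4/3)r, so together (4/3 + 1)r = (7/3)r = 1/31.
Thus r = 3/217 per hour.
Worker C alone: 217/3 hours; Worker G alone: 217/4 hours.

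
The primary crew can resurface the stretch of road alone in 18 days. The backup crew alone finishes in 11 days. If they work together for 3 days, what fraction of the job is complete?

Combined rate: 1/18 + 1/11 = (11 + 18)/198 = 29/198 per day.
In 3 days they complete 3·29/198 = 29/66 of the job.

29/66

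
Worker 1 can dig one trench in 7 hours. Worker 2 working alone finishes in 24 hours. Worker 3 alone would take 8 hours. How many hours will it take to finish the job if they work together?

42/13 hours

Combined rate: 1/7 + 1/24 + 1/8 = (24 + 7 + 21)/168 = 52/168 = 13/42 per hour.
Time = 1 ÷ (13/42) = 42/13 hours.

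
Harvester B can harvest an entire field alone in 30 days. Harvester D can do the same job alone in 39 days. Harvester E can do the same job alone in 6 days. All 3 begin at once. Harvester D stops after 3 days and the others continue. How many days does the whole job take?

In the first 3 days the combined rate is 44/195, so 44/65 of the job is done, leaving 21/65.
After harvester D leaves the rate is 1/5 per day; the remaining 21/65 takes 21/13 days.
Total = 3 + 21/13 = 60/13 days.

60/13 days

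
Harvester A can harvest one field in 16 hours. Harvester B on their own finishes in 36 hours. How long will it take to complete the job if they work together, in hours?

With two workers the combined time is the product over the sum: 16·36/(16+36) = 576/52 = 144/13 hours.

144/13 hours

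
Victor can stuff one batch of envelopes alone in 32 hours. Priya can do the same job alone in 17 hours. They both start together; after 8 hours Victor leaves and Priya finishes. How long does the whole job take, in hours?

In the first 8 hours the combined rate is 49/544, so 49/68 of the job is done, leaving 19/68.
After Victor leaves the rate is 1/17 per hour; the remaining 19/68 takes 19/4 hours.
Total = 8 + 19/4 = 51/4 hours.

51/4 hours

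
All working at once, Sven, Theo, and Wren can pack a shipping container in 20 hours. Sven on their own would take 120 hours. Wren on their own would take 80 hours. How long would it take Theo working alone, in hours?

Combined rate is 1/20 per hour.
Known contribution: 1/120 + 1/80 = (2 + 3)/240 = 5/240 = 1/48 per hour.
So Theo's rate is 1/20 − 1/48 = 7/240, meaning 240/7 hours alone.

240/7 hours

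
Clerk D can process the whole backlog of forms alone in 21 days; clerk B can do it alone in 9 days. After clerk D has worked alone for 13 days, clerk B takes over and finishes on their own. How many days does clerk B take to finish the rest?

In 13 days clerk D does 13/21 of the job, leaving 8/21.
Clerk B works at 1/9 per day, so finishing takes 8/21 ÷ 1/9 = 24/7 days.

24/7 days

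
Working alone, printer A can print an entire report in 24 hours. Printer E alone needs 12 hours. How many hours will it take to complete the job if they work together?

8 hours

With two workers the combined time is the product over the sum: 24·12/(24+12) = 288/36 = 8 hours.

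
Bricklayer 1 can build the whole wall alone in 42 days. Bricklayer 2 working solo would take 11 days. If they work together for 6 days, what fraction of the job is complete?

53/77

Combined rate: 1/42 + 1/11 = (11 + 42)/462 = 53/462 per day.
In 6 days they complete 6·53/462 = 53/77 of the job.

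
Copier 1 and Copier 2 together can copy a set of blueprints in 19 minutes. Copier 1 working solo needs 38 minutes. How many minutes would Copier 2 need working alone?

Combined rate is 1/19 per minute.
Known contribution: 1/38 per minute.
So Copier 2's rate is 1/19 − 1/38 = 1/38, meaning 38 minutes alone.

38 minutes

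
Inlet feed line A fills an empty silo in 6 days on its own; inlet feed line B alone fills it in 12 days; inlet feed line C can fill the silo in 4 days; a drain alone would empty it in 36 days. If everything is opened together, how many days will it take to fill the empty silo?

36/17 days

Net rate = 1/6 + 1/12 + 1/4 − 1/36 = (6 + 3 + 9 − 1)/36 = 17/36 per day.
Filling time = 1 ÷ (17/36) = 36/17 days.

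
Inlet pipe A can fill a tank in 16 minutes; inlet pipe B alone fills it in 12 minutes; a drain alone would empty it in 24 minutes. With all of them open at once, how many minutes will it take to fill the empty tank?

Net rate = 1/16 + 1/12 − 1/24 = (3 + 4 − 2)/48 = 5/48 per minute.
Filling time = 1 ÷ (5/48) = 48/5 minutes.

48/5 minutes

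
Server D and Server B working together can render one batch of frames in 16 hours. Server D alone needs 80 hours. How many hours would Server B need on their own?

20 hours

Combined rate is 1/16 per hour.
Known contribution: 1/80 per hour.
So Server B's rate is 1/16 − 1/80 = 1/20, meaning 20 hours alone.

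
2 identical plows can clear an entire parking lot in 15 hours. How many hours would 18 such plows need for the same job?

Total work is 2·15 = 30 plow-hours.
With 18 plows: 30/18 = 5/3 hours.

5/3 hours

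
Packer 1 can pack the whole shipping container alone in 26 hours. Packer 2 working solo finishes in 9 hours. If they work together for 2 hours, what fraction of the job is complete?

35/117

Combined rate: 1/26 + 1/9 = (9 + 26)/234 = 35/234 per hour.
In 2 hours they complete 2·35/234 = 35/117 of the job.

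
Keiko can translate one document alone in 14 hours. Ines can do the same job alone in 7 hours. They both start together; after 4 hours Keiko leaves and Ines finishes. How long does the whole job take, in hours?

5 hours

In the first 4 hours the combined rate is 3/14, so 6/7 of the job is done, leaving 1/7.
After Keiko leaves the rate is 1/7 per hour; the remaining 1/7 takes 1 hour.
Total = 4 + 1 = 5 hours.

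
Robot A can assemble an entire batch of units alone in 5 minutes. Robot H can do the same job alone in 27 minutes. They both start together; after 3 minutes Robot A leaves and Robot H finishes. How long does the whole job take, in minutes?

54/5 minutes

In the first 3 minutes the combined rate is 32/135, so 32/45 of the job is done, leaving 13/45.
After Robot A leaves the rate is 1/27 per minute; the remaining 13/45 takes 39/5 minutes.
Total = 3 + 39/5 = 54/5 minutes.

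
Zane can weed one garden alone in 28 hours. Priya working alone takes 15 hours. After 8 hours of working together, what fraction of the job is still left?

Combined rate: 1/28 + 1/15 = (15 + 28)/420 = 43/420 per hour.
In 8 hours they complete 8·43/420 = 86/105 of the job.
So 19/105 remains.

19/105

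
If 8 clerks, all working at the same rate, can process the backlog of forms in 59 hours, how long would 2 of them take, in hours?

Total work is 8·59 = 472 clerk-hours.
With 2 clerks: 472/2 = 236 hours.

236 hours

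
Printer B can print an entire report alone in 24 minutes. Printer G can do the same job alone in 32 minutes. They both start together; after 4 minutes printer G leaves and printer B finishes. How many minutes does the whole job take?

21 minutes

In the first 4 minutes the combined rate is 7/96, so 7/24 of the job is done, leaving 17/24.
After printer G leaves the rate is 1/24 per minute; the remaining 17/24 takes 17 minutes.
Total = 4 + 17 = 21 minutes.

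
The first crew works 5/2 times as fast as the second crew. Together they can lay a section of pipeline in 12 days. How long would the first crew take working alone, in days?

84/5 days

Let the second crew's rate be r; then the first crew's rate is (5/2)r, so together (5/2 + 1)r = (7/2)r = 1/12.
Thus r = 1/42 per day.
The second crew alone: 42 days; the first crew alone: 84/5 days.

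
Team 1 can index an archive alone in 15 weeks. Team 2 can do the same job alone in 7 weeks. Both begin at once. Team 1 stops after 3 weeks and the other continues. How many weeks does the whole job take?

28/5 weeks

In the first 3 weeks the combined rate is 22/105, so 22/35 of the job is done, leaving 13/35.
After team 1 leaves the rate is 1/7 per week; the remaining 13/35 takes 13/5 weeks.
Total = 3 + 13/5 = 28/5 weeks.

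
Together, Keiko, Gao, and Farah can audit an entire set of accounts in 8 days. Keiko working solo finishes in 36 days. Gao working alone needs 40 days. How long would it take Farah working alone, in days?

180/13 days

Combined rate is 1/8 per day.
Known contribution: 1/36 + 1/40 = (10 + 9)/360 = 19/360 per day.
So Farah's rate is 1/8 − 19/360 = 13/180, meaning 180/13 days alone.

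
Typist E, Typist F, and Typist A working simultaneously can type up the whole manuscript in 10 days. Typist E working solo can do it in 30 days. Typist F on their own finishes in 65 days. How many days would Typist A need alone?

Combined rate is 1/10 per day.
Known contribution: 1/30 + 1/65 = (13 + 6)/390 = 19/390 per day.
So Typist A's rate is 1/10 − 19/390 = 2/39, meaning 39/2 days alone.

39/2 days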